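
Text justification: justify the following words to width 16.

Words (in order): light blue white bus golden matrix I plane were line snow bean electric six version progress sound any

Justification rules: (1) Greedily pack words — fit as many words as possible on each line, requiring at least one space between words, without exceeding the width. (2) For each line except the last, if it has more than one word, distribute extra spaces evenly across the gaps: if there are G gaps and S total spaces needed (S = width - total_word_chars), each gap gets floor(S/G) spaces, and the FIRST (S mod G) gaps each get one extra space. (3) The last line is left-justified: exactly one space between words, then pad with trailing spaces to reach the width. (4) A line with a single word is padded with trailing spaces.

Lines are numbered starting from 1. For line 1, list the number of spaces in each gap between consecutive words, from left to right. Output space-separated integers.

Answer: 1 1

Derivation:
Line 1: ['light', 'blue', 'white'] (min_width=16, slack=0)
Line 2: ['bus', 'golden'] (min_width=10, slack=6)
Line 3: ['matrix', 'I', 'plane'] (min_width=14, slack=2)
Line 4: ['were', 'line', 'snow'] (min_width=14, slack=2)
Line 5: ['bean', 'electric'] (min_width=13, slack=3)
Line 6: ['six', 'version'] (min_width=11, slack=5)
Line 7: ['progress', 'sound'] (min_width=14, slack=2)
Line 8: ['any'] (min_width=3, slack=13)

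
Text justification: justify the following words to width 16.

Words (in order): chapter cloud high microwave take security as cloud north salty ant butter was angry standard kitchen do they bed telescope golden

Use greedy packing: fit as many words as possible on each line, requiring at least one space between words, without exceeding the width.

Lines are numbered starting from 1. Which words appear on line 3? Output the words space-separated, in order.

Answer: take security as

Derivation:
Line 1: ['chapter', 'cloud'] (min_width=13, slack=3)
Line 2: ['high', 'microwave'] (min_width=14, slack=2)
Line 3: ['take', 'security', 'as'] (min_width=16, slack=0)
Line 4: ['cloud', 'north'] (min_width=11, slack=5)
Line 5: ['salty', 'ant', 'butter'] (min_width=16, slack=0)
Line 6: ['was', 'angry'] (min_width=9, slack=7)
Line 7: ['standard', 'kitchen'] (min_width=16, slack=0)
Line 8: ['do', 'they', 'bed'] (min_width=11, slack=5)
Line 9: ['telescope', 'golden'] (min_width=16, slack=0)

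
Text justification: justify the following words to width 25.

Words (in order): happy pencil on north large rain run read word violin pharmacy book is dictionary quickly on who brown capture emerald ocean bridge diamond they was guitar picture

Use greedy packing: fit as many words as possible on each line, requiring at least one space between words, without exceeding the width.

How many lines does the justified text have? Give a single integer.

Line 1: ['happy', 'pencil', 'on', 'north'] (min_width=21, slack=4)
Line 2: ['large', 'rain', 'run', 'read', 'word'] (min_width=24, slack=1)
Line 3: ['violin', 'pharmacy', 'book', 'is'] (min_width=23, slack=2)
Line 4: ['dictionary', 'quickly', 'on', 'who'] (min_width=25, slack=0)
Line 5: ['brown', 'capture', 'emerald'] (min_width=21, slack=4)
Line 6: ['ocean', 'bridge', 'diamond', 'they'] (min_width=25, slack=0)
Line 7: ['was', 'guitar', 'picture'] (min_width=18, slack=7)
Total lines: 7

Answer: 7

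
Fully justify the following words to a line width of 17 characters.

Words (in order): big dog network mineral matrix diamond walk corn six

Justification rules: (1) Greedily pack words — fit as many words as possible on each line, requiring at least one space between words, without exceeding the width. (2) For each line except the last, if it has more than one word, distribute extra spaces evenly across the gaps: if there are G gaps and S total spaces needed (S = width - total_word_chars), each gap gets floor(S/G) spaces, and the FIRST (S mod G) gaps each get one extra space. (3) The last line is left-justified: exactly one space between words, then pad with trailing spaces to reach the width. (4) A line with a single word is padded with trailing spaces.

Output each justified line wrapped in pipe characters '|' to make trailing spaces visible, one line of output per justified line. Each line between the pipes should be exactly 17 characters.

Answer: |big  dog  network|
|mineral    matrix|
|diamond walk corn|
|six              |

Derivation:
Line 1: ['big', 'dog', 'network'] (min_width=15, slack=2)
Line 2: ['mineral', 'matrix'] (min_width=14, slack=3)
Line 3: ['diamond', 'walk', 'corn'] (min_width=17, slack=0)
Line 4: ['six'] (min_width=3, slack=14)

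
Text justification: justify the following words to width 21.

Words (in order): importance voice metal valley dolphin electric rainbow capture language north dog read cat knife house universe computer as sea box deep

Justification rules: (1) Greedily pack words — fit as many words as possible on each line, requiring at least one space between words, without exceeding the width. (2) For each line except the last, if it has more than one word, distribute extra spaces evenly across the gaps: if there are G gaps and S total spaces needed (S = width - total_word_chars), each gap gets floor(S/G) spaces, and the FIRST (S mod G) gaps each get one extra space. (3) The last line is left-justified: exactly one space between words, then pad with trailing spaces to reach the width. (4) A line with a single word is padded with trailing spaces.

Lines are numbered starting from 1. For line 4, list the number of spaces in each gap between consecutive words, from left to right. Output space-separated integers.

Answer: 6

Derivation:
Line 1: ['importance', 'voice'] (min_width=16, slack=5)
Line 2: ['metal', 'valley', 'dolphin'] (min_width=20, slack=1)
Line 3: ['electric', 'rainbow'] (min_width=16, slack=5)
Line 4: ['capture', 'language'] (min_width=16, slack=5)
Line 5: ['north', 'dog', 'read', 'cat'] (min_width=18, slack=3)
Line 6: ['knife', 'house', 'universe'] (min_width=20, slack=1)
Line 7: ['computer', 'as', 'sea', 'box'] (min_width=19, slack=2)
Line 8: ['deep'] (min_width=4, slack=17)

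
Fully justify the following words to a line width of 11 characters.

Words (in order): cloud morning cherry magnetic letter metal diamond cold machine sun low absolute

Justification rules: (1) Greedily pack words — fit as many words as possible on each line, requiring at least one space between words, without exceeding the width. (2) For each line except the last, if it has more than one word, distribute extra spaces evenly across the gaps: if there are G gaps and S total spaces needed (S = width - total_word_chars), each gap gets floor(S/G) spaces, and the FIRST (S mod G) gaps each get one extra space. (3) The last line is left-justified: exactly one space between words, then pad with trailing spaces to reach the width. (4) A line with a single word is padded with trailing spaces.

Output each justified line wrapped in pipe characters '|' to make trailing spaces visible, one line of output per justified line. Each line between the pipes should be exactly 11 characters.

Answer: |cloud      |
|morning    |
|cherry     |
|magnetic   |
|letter     |
|metal      |
|diamond    |
|cold       |
|machine sun|
|low        |
|absolute   |

Derivation:
Line 1: ['cloud'] (min_width=5, slack=6)
Line 2: ['morning'] (min_width=7, slack=4)
Line 3: ['cherry'] (min_width=6, slack=5)
Line 4: ['magnetic'] (min_width=8, slack=3)
Line 5: ['letter'] (min_width=6, slack=5)
Line 6: ['metal'] (min_width=5, slack=6)
Line 7: ['diamond'] (min_width=7, slack=4)
Line 8: ['cold'] (min_width=4, slack=7)
Line 9: ['machine', 'sun'] (min_width=11, slack=0)
Line 10: ['low'] (min_width=3, slack=8)
Line 11: ['absolute'] (min_width=8, slack=3)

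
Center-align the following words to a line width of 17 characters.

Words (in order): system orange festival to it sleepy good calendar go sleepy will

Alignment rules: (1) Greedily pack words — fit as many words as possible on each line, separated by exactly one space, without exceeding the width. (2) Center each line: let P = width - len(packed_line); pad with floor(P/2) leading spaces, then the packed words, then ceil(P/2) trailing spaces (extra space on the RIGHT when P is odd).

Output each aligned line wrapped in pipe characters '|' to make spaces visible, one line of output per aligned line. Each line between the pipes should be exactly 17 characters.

Line 1: ['system', 'orange'] (min_width=13, slack=4)
Line 2: ['festival', 'to', 'it'] (min_width=14, slack=3)
Line 3: ['sleepy', 'good'] (min_width=11, slack=6)
Line 4: ['calendar', 'go'] (min_width=11, slack=6)
Line 5: ['sleepy', 'will'] (min_width=11, slack=6)

Answer: |  system orange  |
| festival to it  |
|   sleepy good   |
|   calendar go   |
|   sleepy will   |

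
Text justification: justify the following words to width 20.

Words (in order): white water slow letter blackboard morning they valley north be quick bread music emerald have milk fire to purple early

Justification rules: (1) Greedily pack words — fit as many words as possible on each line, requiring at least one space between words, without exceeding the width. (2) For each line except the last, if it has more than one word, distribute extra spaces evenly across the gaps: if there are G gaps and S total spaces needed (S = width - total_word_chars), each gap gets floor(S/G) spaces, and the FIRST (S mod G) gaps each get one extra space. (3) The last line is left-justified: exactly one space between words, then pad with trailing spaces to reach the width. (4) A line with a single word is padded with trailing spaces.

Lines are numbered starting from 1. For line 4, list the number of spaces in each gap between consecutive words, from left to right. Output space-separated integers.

Answer: 1 1 1

Derivation:
Line 1: ['white', 'water', 'slow'] (min_width=16, slack=4)
Line 2: ['letter', 'blackboard'] (min_width=17, slack=3)
Line 3: ['morning', 'they', 'valley'] (min_width=19, slack=1)
Line 4: ['north', 'be', 'quick', 'bread'] (min_width=20, slack=0)
Line 5: ['music', 'emerald', 'have'] (min_width=18, slack=2)
Line 6: ['milk', 'fire', 'to', 'purple'] (min_width=19, slack=1)
Line 7: ['early'] (min_width=5, slack=15)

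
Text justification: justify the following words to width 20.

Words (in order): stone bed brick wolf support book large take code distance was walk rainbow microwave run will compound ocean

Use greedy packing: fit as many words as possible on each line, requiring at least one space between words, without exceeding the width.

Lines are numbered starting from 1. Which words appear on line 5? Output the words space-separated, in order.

Line 1: ['stone', 'bed', 'brick', 'wolf'] (min_width=20, slack=0)
Line 2: ['support', 'book', 'large'] (min_width=18, slack=2)
Line 3: ['take', 'code', 'distance'] (min_width=18, slack=2)
Line 4: ['was', 'walk', 'rainbow'] (min_width=16, slack=4)
Line 5: ['microwave', 'run', 'will'] (min_width=18, slack=2)
Line 6: ['compound', 'ocean'] (min_width=14, slack=6)

Answer: microwave run will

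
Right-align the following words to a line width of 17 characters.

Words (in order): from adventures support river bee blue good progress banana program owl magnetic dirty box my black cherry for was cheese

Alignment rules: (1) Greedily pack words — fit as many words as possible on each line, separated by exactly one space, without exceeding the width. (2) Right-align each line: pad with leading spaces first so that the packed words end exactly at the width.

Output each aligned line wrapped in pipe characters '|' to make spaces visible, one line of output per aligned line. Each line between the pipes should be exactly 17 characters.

Answer: |  from adventures|
|support river bee|
|        blue good|
|  progress banana|
|      program owl|
|   magnetic dirty|
|     box my black|
|   cherry for was|
|           cheese|

Derivation:
Line 1: ['from', 'adventures'] (min_width=15, slack=2)
Line 2: ['support', 'river', 'bee'] (min_width=17, slack=0)
Line 3: ['blue', 'good'] (min_width=9, slack=8)
Line 4: ['progress', 'banana'] (min_width=15, slack=2)
Line 5: ['program', 'owl'] (min_width=11, slack=6)
Line 6: ['magnetic', 'dirty'] (min_width=14, slack=3)
Line 7: ['box', 'my', 'black'] (min_width=12, slack=5)
Line 8: ['cherry', 'for', 'was'] (min_width=14, slack=3)
Line 9: ['cheese'] (min_width=6, slack=11)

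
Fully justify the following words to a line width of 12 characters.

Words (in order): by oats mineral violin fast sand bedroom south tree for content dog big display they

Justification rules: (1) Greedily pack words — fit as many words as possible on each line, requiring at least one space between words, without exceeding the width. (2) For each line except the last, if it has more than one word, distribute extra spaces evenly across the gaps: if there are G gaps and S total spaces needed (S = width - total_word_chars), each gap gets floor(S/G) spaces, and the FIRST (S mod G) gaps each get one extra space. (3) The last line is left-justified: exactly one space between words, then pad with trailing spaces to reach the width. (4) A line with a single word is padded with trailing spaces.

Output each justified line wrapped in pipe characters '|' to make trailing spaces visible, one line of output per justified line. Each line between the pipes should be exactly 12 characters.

Answer: |by      oats|
|mineral     |
|violin  fast|
|sand bedroom|
|south   tree|
|for  content|
|dog      big|
|display they|

Derivation:
Line 1: ['by', 'oats'] (min_width=7, slack=5)
Line 2: ['mineral'] (min_width=7, slack=5)
Line 3: ['violin', 'fast'] (min_width=11, slack=1)
Line 4: ['sand', 'bedroom'] (min_width=12, slack=0)
Line 5: ['south', 'tree'] (min_width=10, slack=2)
Line 6: ['for', 'content'] (min_width=11, slack=1)
Line 7: ['dog', 'big'] (min_width=7, slack=5)
Line 8: ['display', 'they'] (min_width=12, slack=0)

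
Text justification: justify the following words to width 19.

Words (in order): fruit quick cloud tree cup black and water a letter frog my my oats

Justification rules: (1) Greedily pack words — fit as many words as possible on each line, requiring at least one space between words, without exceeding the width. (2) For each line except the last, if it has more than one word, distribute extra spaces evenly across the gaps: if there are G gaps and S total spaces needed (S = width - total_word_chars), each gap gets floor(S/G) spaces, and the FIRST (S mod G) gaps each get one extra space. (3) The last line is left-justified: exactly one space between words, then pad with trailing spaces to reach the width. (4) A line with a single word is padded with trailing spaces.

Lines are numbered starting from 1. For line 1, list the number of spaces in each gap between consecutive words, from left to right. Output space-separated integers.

Line 1: ['fruit', 'quick', 'cloud'] (min_width=17, slack=2)
Line 2: ['tree', 'cup', 'black', 'and'] (min_width=18, slack=1)
Line 3: ['water', 'a', 'letter', 'frog'] (min_width=19, slack=0)
Line 4: ['my', 'my', 'oats'] (min_width=10, slack=9)

Answer: 2 2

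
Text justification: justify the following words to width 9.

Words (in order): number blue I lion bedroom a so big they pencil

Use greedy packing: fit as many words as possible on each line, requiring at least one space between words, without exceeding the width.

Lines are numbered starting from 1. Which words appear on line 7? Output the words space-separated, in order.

Answer: pencil

Derivation:
Line 1: ['number'] (min_width=6, slack=3)
Line 2: ['blue', 'I'] (min_width=6, slack=3)
Line 3: ['lion'] (min_width=4, slack=5)
Line 4: ['bedroom', 'a'] (min_width=9, slack=0)
Line 5: ['so', 'big'] (min_width=6, slack=3)
Line 6: ['they'] (min_width=4, slack=5)
Line 7: ['pencil'] (min_width=6, slack=3)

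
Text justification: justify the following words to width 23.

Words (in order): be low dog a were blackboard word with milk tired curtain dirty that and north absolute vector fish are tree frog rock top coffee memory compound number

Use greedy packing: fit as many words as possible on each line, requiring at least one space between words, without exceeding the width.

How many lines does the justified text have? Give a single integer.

Line 1: ['be', 'low', 'dog', 'a', 'were'] (min_width=17, slack=6)
Line 2: ['blackboard', 'word', 'with'] (min_width=20, slack=3)
Line 3: ['milk', 'tired', 'curtain'] (min_width=18, slack=5)
Line 4: ['dirty', 'that', 'and', 'north'] (min_width=20, slack=3)
Line 5: ['absolute', 'vector', 'fish'] (min_width=20, slack=3)
Line 6: ['are', 'tree', 'frog', 'rock', 'top'] (min_width=22, slack=1)
Line 7: ['coffee', 'memory', 'compound'] (min_width=22, slack=1)
Line 8: ['number'] (min_width=6, slack=17)
Total lines: 8

Answer: 8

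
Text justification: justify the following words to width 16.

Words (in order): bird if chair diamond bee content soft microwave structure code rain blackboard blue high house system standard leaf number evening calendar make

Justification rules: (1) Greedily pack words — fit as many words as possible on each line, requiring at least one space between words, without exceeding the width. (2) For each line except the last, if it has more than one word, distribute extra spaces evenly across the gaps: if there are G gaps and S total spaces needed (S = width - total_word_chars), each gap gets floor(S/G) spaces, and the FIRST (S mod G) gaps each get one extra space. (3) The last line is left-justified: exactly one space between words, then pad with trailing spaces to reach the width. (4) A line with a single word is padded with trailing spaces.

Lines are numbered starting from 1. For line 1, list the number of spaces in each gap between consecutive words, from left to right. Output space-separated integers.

Answer: 3 2

Derivation:
Line 1: ['bird', 'if', 'chair'] (min_width=13, slack=3)
Line 2: ['diamond', 'bee'] (min_width=11, slack=5)
Line 3: ['content', 'soft'] (min_width=12, slack=4)
Line 4: ['microwave'] (min_width=9, slack=7)
Line 5: ['structure', 'code'] (min_width=14, slack=2)
Line 6: ['rain', 'blackboard'] (min_width=15, slack=1)
Line 7: ['blue', 'high', 'house'] (min_width=15, slack=1)
Line 8: ['system', 'standard'] (min_width=15, slack=1)
Line 9: ['leaf', 'number'] (min_width=11, slack=5)
Line 10: ['evening', 'calendar'] (min_width=16, slack=0)
Line 11: ['make'] (min_width=4, slack=12)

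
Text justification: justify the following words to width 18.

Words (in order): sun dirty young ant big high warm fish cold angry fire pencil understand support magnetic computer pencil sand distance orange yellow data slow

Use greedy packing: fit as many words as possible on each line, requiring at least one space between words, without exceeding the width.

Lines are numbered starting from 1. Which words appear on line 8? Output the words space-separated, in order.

Answer: distance orange

Derivation:
Line 1: ['sun', 'dirty', 'young'] (min_width=15, slack=3)
Line 2: ['ant', 'big', 'high', 'warm'] (min_width=17, slack=1)
Line 3: ['fish', 'cold', 'angry'] (min_width=15, slack=3)
Line 4: ['fire', 'pencil'] (min_width=11, slack=7)
Line 5: ['understand', 'support'] (min_width=18, slack=0)
Line 6: ['magnetic', 'computer'] (min_width=17, slack=1)
Line 7: ['pencil', 'sand'] (min_width=11, slack=7)
Line 8: ['distance', 'orange'] (min_width=15, slack=3)
Line 9: ['yellow', 'data', 'slow'] (min_width=16, slack=2)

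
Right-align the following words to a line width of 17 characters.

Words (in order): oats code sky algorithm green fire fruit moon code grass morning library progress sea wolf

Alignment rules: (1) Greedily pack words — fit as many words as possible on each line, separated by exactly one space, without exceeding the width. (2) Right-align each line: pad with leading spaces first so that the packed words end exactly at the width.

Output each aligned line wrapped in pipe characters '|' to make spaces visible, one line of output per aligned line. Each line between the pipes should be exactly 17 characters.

Answer: |    oats code sky|
|  algorithm green|
|  fire fruit moon|
|       code grass|
|  morning library|
|progress sea wolf|

Derivation:
Line 1: ['oats', 'code', 'sky'] (min_width=13, slack=4)
Line 2: ['algorithm', 'green'] (min_width=15, slack=2)
Line 3: ['fire', 'fruit', 'moon'] (min_width=15, slack=2)
Line 4: ['code', 'grass'] (min_width=10, slack=7)
Line 5: ['morning', 'library'] (min_width=15, slack=2)
Line 6: ['progress', 'sea', 'wolf'] (min_width=17, slack=0)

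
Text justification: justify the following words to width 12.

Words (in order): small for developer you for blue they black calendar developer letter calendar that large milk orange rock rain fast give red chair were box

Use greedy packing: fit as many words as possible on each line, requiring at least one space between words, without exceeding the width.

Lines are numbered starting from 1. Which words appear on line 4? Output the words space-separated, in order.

Line 1: ['small', 'for'] (min_width=9, slack=3)
Line 2: ['developer'] (min_width=9, slack=3)
Line 3: ['you', 'for', 'blue'] (min_width=12, slack=0)
Line 4: ['they', 'black'] (min_width=10, slack=2)
Line 5: ['calendar'] (min_width=8, slack=4)
Line 6: ['developer'] (min_width=9, slack=3)
Line 7: ['letter'] (min_width=6, slack=6)
Line 8: ['calendar'] (min_width=8, slack=4)
Line 9: ['that', 'large'] (min_width=10, slack=2)
Line 10: ['milk', 'orange'] (min_width=11, slack=1)
Line 11: ['rock', 'rain'] (min_width=9, slack=3)
Line 12: ['fast', 'give'] (min_width=9, slack=3)
Line 13: ['red', 'chair'] (min_width=9, slack=3)
Line 14: ['were', 'box'] (min_width=8, slack=4)

Answer: they black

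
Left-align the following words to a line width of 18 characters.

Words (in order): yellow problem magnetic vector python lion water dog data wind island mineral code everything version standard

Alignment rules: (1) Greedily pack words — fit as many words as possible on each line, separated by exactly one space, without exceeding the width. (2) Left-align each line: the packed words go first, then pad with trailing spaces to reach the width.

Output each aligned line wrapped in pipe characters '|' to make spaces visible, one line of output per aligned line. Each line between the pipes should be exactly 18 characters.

Line 1: ['yellow', 'problem'] (min_width=14, slack=4)
Line 2: ['magnetic', 'vector'] (min_width=15, slack=3)
Line 3: ['python', 'lion', 'water'] (min_width=17, slack=1)
Line 4: ['dog', 'data', 'wind'] (min_width=13, slack=5)
Line 5: ['island', 'mineral'] (min_width=14, slack=4)
Line 6: ['code', 'everything'] (min_width=15, slack=3)
Line 7: ['version', 'standard'] (min_width=16, slack=2)

Answer: |yellow problem    |
|magnetic vector   |
|python lion water |
|dog data wind     |
|island mineral    |
|code everything   |
|version standard  |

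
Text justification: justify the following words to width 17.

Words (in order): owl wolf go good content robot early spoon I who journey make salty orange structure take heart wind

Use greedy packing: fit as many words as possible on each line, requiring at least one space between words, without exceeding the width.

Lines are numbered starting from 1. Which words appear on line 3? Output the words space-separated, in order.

Answer: early spoon I who

Derivation:
Line 1: ['owl', 'wolf', 'go', 'good'] (min_width=16, slack=1)
Line 2: ['content', 'robot'] (min_width=13, slack=4)
Line 3: ['early', 'spoon', 'I', 'who'] (min_width=17, slack=0)
Line 4: ['journey', 'make'] (min_width=12, slack=5)
Line 5: ['salty', 'orange'] (min_width=12, slack=5)
Line 6: ['structure', 'take'] (min_width=14, slack=3)
Line 7: ['heart', 'wind'] (min_width=10, slack=7)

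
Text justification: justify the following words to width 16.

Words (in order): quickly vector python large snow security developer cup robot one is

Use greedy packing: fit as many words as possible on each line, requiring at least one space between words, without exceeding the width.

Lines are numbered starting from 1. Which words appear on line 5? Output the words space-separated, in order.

Line 1: ['quickly', 'vector'] (min_width=14, slack=2)
Line 2: ['python', 'large'] (min_width=12, slack=4)
Line 3: ['snow', 'security'] (min_width=13, slack=3)
Line 4: ['developer', 'cup'] (min_width=13, slack=3)
Line 5: ['robot', 'one', 'is'] (min_width=12, slack=4)

Answer: robot one is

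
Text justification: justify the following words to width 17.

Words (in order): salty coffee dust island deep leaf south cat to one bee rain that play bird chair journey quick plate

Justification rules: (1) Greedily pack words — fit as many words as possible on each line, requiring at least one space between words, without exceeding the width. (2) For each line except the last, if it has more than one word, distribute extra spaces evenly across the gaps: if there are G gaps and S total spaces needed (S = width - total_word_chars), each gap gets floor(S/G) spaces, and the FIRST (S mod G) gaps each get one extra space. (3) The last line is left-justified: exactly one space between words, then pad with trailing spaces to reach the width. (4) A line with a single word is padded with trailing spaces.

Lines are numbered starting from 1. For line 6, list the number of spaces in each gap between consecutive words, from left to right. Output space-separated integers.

Answer: 5

Derivation:
Line 1: ['salty', 'coffee', 'dust'] (min_width=17, slack=0)
Line 2: ['island', 'deep', 'leaf'] (min_width=16, slack=1)
Line 3: ['south', 'cat', 'to', 'one'] (min_width=16, slack=1)
Line 4: ['bee', 'rain', 'that'] (min_width=13, slack=4)
Line 5: ['play', 'bird', 'chair'] (min_width=15, slack=2)
Line 6: ['journey', 'quick'] (min_width=13, slack=4)
Line 7: ['plate'] (min_width=5, slack=12)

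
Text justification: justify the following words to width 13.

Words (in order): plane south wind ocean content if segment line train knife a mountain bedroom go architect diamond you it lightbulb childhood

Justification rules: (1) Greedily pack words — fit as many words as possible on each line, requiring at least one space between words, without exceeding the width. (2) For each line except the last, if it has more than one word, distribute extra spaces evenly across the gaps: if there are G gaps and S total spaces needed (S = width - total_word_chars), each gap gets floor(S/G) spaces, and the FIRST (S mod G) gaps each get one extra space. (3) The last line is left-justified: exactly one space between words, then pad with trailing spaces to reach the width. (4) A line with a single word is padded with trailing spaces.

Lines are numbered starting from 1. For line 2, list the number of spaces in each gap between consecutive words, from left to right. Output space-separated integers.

Answer: 4

Derivation:
Line 1: ['plane', 'south'] (min_width=11, slack=2)
Line 2: ['wind', 'ocean'] (min_width=10, slack=3)
Line 3: ['content', 'if'] (min_width=10, slack=3)
Line 4: ['segment', 'line'] (min_width=12, slack=1)
Line 5: ['train', 'knife', 'a'] (min_width=13, slack=0)
Line 6: ['mountain'] (min_width=8, slack=5)
Line 7: ['bedroom', 'go'] (min_width=10, slack=3)
Line 8: ['architect'] (min_width=9, slack=4)
Line 9: ['diamond', 'you'] (min_width=11, slack=2)
Line 10: ['it', 'lightbulb'] (min_width=12, slack=1)
Line 11: ['childhood'] (min_width=9, slack=4)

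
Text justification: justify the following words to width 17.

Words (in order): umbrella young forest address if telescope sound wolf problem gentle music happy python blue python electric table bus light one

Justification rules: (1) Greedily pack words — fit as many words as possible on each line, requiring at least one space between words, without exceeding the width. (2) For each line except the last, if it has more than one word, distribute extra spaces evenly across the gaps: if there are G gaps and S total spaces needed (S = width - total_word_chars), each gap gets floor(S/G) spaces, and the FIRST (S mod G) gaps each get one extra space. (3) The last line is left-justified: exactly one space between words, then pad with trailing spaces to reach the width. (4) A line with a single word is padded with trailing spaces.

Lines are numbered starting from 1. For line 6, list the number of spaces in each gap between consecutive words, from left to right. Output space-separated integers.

Line 1: ['umbrella', 'young'] (min_width=14, slack=3)
Line 2: ['forest', 'address', 'if'] (min_width=17, slack=0)
Line 3: ['telescope', 'sound'] (min_width=15, slack=2)
Line 4: ['wolf', 'problem'] (min_width=12, slack=5)
Line 5: ['gentle', 'music'] (min_width=12, slack=5)
Line 6: ['happy', 'python', 'blue'] (min_width=17, slack=0)
Line 7: ['python', 'electric'] (min_width=15, slack=2)
Line 8: ['table', 'bus', 'light'] (min_width=15, slack=2)
Line 9: ['one'] (min_width=3, slack=14)

Answer: 1 1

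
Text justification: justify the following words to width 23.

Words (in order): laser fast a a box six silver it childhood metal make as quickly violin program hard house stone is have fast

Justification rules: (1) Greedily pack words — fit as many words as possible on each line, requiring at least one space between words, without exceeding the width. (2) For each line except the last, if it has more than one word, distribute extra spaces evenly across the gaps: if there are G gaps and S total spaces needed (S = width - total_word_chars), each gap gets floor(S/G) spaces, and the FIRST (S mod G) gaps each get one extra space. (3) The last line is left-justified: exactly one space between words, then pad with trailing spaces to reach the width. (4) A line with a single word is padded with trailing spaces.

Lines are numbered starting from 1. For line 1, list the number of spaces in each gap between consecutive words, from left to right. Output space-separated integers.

Line 1: ['laser', 'fast', 'a', 'a', 'box', 'six'] (min_width=22, slack=1)
Line 2: ['silver', 'it', 'childhood'] (min_width=19, slack=4)
Line 3: ['metal', 'make', 'as', 'quickly'] (min_width=21, slack=2)
Line 4: ['violin', 'program', 'hard'] (min_width=19, slack=4)
Line 5: ['house', 'stone', 'is', 'have'] (min_width=19, slack=4)
Line 6: ['fast'] (min_width=4, slack=19)

Answer: 2 1 1 1 1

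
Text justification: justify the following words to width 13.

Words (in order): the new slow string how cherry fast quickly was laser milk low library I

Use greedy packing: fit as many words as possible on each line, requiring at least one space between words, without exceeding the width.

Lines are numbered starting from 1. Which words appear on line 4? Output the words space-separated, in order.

Answer: quickly was

Derivation:
Line 1: ['the', 'new', 'slow'] (min_width=12, slack=1)
Line 2: ['string', 'how'] (min_width=10, slack=3)
Line 3: ['cherry', 'fast'] (min_width=11, slack=2)
Line 4: ['quickly', 'was'] (min_width=11, slack=2)
Line 5: ['laser', 'milk'] (min_width=10, slack=3)
Line 6: ['low', 'library', 'I'] (min_width=13, slack=0)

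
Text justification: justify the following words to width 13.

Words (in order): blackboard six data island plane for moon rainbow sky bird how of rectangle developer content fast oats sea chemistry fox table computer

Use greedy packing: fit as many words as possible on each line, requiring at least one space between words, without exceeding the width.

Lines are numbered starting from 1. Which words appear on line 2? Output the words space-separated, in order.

Answer: six data

Derivation:
Line 1: ['blackboard'] (min_width=10, slack=3)
Line 2: ['six', 'data'] (min_width=8, slack=5)
Line 3: ['island', 'plane'] (min_width=12, slack=1)
Line 4: ['for', 'moon'] (min_width=8, slack=5)
Line 5: ['rainbow', 'sky'] (min_width=11, slack=2)
Line 6: ['bird', 'how', 'of'] (min_width=11, slack=2)
Line 7: ['rectangle'] (min_width=9, slack=4)
Line 8: ['developer'] (min_width=9, slack=4)
Line 9: ['content', 'fast'] (min_width=12, slack=1)
Line 10: ['oats', 'sea'] (min_width=8, slack=5)
Line 11: ['chemistry', 'fox'] (min_width=13, slack=0)
Line 12: ['table'] (min_width=5, slack=8)
Line 13: ['computer'] (min_width=8, slack=5)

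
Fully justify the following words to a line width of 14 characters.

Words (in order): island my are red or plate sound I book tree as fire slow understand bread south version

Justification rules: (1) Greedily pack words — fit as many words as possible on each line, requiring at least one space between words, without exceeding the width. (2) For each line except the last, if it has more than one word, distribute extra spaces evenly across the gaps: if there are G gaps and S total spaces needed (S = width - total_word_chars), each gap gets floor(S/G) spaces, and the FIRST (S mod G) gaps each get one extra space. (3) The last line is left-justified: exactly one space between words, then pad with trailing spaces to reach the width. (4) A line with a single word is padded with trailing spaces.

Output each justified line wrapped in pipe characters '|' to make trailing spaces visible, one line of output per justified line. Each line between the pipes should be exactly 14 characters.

Line 1: ['island', 'my', 'are'] (min_width=13, slack=1)
Line 2: ['red', 'or', 'plate'] (min_width=12, slack=2)
Line 3: ['sound', 'I', 'book'] (min_width=12, slack=2)
Line 4: ['tree', 'as', 'fire'] (min_width=12, slack=2)
Line 5: ['slow'] (min_width=4, slack=10)
Line 6: ['understand'] (min_width=10, slack=4)
Line 7: ['bread', 'south'] (min_width=11, slack=3)
Line 8: ['version'] (min_width=7, slack=7)

Answer: |island  my are|
|red  or  plate|
|sound  I  book|
|tree  as  fire|
|slow          |
|understand    |
|bread    south|
|version       |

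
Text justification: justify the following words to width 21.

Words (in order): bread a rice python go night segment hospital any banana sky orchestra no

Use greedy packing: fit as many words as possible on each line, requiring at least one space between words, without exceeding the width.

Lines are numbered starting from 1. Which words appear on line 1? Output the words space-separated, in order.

Line 1: ['bread', 'a', 'rice', 'python'] (min_width=19, slack=2)
Line 2: ['go', 'night', 'segment'] (min_width=16, slack=5)
Line 3: ['hospital', 'any', 'banana'] (min_width=19, slack=2)
Line 4: ['sky', 'orchestra', 'no'] (min_width=16, slack=5)

Answer: bread a rice python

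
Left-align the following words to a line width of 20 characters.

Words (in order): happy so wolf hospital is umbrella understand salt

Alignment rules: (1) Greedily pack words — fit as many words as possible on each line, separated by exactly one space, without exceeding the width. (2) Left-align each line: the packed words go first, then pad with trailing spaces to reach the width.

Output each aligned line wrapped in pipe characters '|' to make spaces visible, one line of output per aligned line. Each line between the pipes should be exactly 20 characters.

Answer: |happy so wolf       |
|hospital is umbrella|
|understand salt     |

Derivation:
Line 1: ['happy', 'so', 'wolf'] (min_width=13, slack=7)
Line 2: ['hospital', 'is', 'umbrella'] (min_width=20, slack=0)
Line 3: ['understand', 'salt'] (min_width=15, slack=5)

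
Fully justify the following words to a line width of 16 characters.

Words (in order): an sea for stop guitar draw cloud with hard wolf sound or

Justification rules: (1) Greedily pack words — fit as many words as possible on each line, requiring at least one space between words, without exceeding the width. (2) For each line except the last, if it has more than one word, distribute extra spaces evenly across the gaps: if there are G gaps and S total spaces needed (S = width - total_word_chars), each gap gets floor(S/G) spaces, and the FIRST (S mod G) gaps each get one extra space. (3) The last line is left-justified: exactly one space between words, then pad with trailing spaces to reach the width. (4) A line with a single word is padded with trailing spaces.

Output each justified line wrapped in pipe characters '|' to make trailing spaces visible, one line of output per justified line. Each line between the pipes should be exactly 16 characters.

Line 1: ['an', 'sea', 'for', 'stop'] (min_width=15, slack=1)
Line 2: ['guitar', 'draw'] (min_width=11, slack=5)
Line 3: ['cloud', 'with', 'hard'] (min_width=15, slack=1)
Line 4: ['wolf', 'sound', 'or'] (min_width=13, slack=3)

Answer: |an  sea for stop|
|guitar      draw|
|cloud  with hard|
|wolf sound or   |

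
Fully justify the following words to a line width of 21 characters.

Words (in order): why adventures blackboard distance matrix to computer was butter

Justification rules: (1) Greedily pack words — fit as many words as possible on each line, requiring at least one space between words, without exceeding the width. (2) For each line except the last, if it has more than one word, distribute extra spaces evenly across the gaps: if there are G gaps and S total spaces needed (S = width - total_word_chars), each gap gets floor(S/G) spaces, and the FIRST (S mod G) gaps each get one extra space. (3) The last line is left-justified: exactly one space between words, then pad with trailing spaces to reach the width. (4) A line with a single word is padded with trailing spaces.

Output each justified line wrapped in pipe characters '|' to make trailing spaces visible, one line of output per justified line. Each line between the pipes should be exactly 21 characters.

Line 1: ['why', 'adventures'] (min_width=14, slack=7)
Line 2: ['blackboard', 'distance'] (min_width=19, slack=2)
Line 3: ['matrix', 'to', 'computer'] (min_width=18, slack=3)
Line 4: ['was', 'butter'] (min_width=10, slack=11)

Answer: |why        adventures|
|blackboard   distance|
|matrix   to  computer|
|was butter           |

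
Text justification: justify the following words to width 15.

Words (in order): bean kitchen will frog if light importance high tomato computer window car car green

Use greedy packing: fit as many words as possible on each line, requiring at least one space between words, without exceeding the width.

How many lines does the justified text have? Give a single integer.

Answer: 7

Derivation:
Line 1: ['bean', 'kitchen'] (min_width=12, slack=3)
Line 2: ['will', 'frog', 'if'] (min_width=12, slack=3)
Line 3: ['light'] (min_width=5, slack=10)
Line 4: ['importance', 'high'] (min_width=15, slack=0)
Line 5: ['tomato', 'computer'] (min_width=15, slack=0)
Line 6: ['window', 'car', 'car'] (min_width=14, slack=1)
Line 7: ['green'] (min_width=5, slack=10)
Total lines: 7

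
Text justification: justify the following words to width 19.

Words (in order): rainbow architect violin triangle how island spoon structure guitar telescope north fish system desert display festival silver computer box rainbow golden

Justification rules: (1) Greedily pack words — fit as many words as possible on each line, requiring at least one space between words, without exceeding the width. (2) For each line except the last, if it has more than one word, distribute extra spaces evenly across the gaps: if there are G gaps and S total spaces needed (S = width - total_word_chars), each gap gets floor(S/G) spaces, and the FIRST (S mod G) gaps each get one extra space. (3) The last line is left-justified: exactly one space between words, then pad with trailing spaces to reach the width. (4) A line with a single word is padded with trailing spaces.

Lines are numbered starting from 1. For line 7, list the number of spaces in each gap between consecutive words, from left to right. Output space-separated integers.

Answer: 4

Derivation:
Line 1: ['rainbow', 'architect'] (min_width=17, slack=2)
Line 2: ['violin', 'triangle', 'how'] (min_width=19, slack=0)
Line 3: ['island', 'spoon'] (min_width=12, slack=7)
Line 4: ['structure', 'guitar'] (min_width=16, slack=3)
Line 5: ['telescope', 'north'] (min_width=15, slack=4)
Line 6: ['fish', 'system', 'desert'] (min_width=18, slack=1)
Line 7: ['display', 'festival'] (min_width=16, slack=3)
Line 8: ['silver', 'computer', 'box'] (min_width=19, slack=0)
Line 9: ['rainbow', 'golden'] (min_width=14, slack=5)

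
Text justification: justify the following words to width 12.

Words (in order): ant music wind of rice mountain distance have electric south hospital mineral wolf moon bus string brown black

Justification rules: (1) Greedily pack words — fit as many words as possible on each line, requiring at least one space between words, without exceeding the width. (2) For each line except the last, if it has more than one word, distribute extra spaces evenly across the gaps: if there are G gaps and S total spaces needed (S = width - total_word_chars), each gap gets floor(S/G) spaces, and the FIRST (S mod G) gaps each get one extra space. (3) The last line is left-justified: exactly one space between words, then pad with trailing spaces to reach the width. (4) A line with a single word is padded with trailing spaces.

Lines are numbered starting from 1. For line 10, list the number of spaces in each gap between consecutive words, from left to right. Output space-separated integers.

Answer: 5

Derivation:
Line 1: ['ant', 'music'] (min_width=9, slack=3)
Line 2: ['wind', 'of', 'rice'] (min_width=12, slack=0)
Line 3: ['mountain'] (min_width=8, slack=4)
Line 4: ['distance'] (min_width=8, slack=4)
Line 5: ['have'] (min_width=4, slack=8)
Line 6: ['electric'] (min_width=8, slack=4)
Line 7: ['south'] (min_width=5, slack=7)
Line 8: ['hospital'] (min_width=8, slack=4)
Line 9: ['mineral', 'wolf'] (min_width=12, slack=0)
Line 10: ['moon', 'bus'] (min_width=8, slack=4)
Line 11: ['string', 'brown'] (min_width=12, slack=0)
Line 12: ['black'] (min_width=5, slack=7)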